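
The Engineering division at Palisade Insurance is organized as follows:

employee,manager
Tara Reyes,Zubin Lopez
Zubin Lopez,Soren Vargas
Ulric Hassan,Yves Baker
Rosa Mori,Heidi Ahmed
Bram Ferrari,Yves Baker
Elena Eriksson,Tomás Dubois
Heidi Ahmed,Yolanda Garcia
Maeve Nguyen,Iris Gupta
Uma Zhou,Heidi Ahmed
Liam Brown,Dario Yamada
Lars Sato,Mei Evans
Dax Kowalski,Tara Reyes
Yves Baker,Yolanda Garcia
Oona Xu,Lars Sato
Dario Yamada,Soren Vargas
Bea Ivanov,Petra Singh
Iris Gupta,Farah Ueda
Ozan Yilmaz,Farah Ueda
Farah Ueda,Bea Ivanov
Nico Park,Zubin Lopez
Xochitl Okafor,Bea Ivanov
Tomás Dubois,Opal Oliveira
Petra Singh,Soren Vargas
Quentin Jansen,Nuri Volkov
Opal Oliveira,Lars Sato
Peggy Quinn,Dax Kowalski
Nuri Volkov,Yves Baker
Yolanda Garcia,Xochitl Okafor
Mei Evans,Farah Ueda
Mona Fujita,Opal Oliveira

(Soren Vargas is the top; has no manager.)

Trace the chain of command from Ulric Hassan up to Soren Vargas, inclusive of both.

Ulric Hassan reports to Yves Baker. Yves Baker reports to Yolanda Garcia. Yolanda Garcia reports to Xochitl Okafor. Xochitl Okafor reports to Bea Ivanov. Bea Ivanov reports to Petra Singh. Petra Singh reports to Soren Vargas. Soren Vargas is at the top.

Ulric Hassan -> Yves Baker -> Yolanda Garcia -> Xochitl Okafor -> Bea Ivanov -> Petra Singh -> Soren Vargas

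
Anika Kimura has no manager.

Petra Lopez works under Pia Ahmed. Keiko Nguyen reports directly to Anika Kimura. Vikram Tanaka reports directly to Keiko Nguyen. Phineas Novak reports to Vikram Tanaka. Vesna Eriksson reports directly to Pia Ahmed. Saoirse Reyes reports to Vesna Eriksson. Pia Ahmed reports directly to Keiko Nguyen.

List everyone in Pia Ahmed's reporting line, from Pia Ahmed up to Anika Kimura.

Pia Ahmed reports to Keiko Nguyen. Keiko Nguyen reports to Anika Kimura. Anika Kimura is at the top.

Pia Ahmed -> Keiko Nguyen -> Anika Kimura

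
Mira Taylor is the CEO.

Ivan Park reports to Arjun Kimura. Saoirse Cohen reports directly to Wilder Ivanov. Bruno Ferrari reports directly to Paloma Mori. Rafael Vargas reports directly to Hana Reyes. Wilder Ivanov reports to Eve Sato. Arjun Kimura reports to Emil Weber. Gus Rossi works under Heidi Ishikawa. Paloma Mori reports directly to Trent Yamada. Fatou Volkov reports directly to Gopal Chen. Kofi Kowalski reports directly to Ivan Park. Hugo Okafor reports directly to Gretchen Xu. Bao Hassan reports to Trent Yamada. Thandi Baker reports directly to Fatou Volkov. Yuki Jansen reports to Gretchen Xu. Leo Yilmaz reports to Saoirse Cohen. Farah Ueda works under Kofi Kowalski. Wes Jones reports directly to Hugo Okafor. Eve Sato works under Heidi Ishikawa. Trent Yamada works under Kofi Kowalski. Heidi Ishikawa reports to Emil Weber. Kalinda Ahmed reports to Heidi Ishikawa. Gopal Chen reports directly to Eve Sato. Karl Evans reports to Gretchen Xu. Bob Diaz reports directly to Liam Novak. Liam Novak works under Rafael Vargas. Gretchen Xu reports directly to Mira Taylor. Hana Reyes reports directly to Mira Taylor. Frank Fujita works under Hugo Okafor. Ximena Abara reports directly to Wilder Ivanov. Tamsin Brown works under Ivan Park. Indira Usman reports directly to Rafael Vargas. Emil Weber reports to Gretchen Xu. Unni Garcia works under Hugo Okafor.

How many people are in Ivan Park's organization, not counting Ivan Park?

Ivan Park directly manages Tamsin Brown, Kofi Kowalski. Tamsin Brown has no reports. Under Kofi Kowalski: Farah Ueda, Trent Yamada, Bao Hassan, Paloma Mori, Bruno Ferrari (5). So Ivan Park's organization is 2 direct reports plus everyone under them: 1 + 6 = 7.

7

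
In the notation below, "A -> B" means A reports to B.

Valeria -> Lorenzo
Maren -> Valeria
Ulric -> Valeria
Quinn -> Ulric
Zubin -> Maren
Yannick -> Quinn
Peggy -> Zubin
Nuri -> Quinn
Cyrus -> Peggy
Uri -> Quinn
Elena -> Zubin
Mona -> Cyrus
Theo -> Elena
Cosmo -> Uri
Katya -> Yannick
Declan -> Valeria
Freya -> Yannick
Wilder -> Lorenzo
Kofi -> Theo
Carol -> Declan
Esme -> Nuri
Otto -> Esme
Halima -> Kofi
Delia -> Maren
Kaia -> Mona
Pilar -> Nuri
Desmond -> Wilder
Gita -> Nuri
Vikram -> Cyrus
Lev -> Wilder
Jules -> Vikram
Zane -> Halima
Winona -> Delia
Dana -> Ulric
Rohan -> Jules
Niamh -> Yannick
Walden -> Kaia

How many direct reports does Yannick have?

Yannick directly manages Katya, Freya, Niamh. That is 3 direct reports.

3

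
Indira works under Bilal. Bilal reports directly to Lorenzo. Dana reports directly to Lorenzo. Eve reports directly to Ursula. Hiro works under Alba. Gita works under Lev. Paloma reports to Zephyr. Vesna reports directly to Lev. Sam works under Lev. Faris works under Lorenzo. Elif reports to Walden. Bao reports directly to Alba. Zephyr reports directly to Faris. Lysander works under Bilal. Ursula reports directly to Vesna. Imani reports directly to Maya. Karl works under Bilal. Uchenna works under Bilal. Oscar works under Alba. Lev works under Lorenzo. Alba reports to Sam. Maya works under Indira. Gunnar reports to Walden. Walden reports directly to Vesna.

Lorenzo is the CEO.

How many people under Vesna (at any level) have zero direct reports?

The people in Vesna's organization with no one reporting to them are Eve, Elif, Gunnar. That is 3.

3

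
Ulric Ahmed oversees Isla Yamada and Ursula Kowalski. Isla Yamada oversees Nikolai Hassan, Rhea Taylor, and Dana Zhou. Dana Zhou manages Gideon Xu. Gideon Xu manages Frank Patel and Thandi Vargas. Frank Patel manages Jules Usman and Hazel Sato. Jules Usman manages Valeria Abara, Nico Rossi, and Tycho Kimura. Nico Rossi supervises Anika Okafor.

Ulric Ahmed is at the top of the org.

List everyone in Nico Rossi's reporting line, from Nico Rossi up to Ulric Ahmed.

Nico Rossi reports to Jules Usman. Jules Usman reports to Frank Patel. Frank Patel reports to Gideon Xu. Gideon Xu reports to Dana Zhou. Dana Zhou reports to Isla Yamada. Isla Yamada reports to Ulric Ahmed. Ulric Ahmed is at the top.

Nico Rossi -> Jules Usman -> Frank Patel -> Gideon Xu -> Dana Zhou -> Isla Yamada -> Ulric Ahmed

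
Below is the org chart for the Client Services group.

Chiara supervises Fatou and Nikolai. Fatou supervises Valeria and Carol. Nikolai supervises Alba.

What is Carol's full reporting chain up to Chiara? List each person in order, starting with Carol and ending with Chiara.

Carol reports to Fatou. Fatou reports to Chiara. Chiara is at the top.

Carol -> Fatou -> Chiara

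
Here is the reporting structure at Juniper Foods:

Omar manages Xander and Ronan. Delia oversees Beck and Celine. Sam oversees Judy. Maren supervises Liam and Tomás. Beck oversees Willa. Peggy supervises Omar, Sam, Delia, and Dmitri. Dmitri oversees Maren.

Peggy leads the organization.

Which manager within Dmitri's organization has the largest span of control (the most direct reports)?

Maren

Direct-report counts within Dmitri's organization: Dmitri has 1; Maren has 2. The largest is 2, held by Maren.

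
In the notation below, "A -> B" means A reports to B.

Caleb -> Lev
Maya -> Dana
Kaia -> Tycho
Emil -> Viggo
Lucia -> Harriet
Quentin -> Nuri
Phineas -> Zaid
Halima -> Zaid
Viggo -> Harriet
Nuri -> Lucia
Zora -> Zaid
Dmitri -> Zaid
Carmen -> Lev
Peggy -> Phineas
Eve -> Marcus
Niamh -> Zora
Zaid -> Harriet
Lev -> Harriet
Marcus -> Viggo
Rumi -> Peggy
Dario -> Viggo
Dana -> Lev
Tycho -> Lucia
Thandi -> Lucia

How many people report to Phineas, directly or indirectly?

Phineas directly manages Peggy. Under Peggy: Rumi (1). That's 2 in total.

2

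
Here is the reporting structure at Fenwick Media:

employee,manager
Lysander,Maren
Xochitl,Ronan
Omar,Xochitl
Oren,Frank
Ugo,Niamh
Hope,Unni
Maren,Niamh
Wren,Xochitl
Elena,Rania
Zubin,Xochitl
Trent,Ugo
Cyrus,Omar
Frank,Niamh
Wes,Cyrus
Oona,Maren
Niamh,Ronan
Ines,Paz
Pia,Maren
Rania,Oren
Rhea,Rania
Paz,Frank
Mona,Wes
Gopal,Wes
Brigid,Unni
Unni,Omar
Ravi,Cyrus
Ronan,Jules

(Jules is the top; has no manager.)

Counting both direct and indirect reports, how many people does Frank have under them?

Frank directly manages Oren, Paz. Under Oren: Rania, Rhea, Elena (3). Under Paz: Ines (1). So Frank's organization is 2 direct reports plus everyone under them: 4 + 2 = 6.

6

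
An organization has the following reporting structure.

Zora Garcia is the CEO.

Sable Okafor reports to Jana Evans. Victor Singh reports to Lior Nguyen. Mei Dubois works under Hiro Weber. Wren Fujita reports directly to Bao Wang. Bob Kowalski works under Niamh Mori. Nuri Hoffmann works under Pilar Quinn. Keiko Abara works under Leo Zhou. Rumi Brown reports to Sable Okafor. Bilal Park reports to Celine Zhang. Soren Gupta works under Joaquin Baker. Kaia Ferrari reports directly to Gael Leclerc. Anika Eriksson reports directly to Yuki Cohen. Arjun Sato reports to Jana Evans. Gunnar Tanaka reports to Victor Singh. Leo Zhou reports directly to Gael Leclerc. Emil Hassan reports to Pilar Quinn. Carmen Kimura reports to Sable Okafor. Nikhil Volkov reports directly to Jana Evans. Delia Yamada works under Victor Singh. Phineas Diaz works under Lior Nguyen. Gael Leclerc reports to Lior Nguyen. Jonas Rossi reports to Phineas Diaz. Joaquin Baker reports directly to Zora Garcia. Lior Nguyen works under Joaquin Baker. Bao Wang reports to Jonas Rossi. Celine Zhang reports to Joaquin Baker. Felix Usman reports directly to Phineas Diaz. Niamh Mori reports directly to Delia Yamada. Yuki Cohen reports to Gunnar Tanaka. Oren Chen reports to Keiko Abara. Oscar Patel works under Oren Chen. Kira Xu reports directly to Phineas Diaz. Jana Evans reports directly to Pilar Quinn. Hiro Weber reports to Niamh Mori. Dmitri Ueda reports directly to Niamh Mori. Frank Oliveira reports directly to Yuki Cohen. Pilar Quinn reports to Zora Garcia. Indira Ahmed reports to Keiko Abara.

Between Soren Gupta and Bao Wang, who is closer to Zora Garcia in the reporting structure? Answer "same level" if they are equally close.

Soren Gupta

Soren Gupta is 2 levels below Zora Garcia; Bao Wang is 5. Soren Gupta is higher.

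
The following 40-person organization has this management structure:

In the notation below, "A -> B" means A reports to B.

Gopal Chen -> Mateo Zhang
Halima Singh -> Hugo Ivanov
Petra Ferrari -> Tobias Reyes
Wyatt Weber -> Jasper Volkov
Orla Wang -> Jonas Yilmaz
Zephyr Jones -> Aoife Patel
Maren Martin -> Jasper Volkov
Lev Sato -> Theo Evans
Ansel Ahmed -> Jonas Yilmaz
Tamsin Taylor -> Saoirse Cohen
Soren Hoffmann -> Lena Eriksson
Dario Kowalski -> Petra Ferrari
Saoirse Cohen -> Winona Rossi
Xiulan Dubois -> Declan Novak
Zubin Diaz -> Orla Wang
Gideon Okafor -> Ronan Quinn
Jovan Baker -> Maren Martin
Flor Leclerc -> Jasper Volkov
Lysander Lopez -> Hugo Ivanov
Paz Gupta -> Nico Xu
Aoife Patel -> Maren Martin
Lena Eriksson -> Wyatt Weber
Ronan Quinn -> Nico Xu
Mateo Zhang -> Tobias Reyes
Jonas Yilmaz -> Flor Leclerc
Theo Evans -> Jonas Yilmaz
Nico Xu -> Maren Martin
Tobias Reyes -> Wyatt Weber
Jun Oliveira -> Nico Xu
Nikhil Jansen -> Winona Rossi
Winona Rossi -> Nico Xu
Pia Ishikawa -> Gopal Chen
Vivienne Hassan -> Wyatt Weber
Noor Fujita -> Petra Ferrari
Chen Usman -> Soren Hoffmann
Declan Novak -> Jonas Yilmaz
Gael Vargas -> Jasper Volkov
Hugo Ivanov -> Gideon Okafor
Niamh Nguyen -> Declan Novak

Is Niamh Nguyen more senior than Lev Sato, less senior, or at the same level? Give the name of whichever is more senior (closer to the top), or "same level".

Both Niamh Nguyen and Lev Sato are 4 levels below Jasper Volkov.

same level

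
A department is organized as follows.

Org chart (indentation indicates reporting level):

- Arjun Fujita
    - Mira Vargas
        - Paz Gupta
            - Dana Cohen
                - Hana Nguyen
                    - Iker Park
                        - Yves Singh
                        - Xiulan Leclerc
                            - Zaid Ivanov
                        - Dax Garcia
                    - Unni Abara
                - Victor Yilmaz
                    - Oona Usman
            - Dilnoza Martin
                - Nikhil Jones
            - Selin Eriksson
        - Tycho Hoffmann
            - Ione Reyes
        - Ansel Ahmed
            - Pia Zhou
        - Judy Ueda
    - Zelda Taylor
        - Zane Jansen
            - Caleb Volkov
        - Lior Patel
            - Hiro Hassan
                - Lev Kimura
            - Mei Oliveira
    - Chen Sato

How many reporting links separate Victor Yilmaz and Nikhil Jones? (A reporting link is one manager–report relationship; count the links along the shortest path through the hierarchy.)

Victor Yilmaz is 2 levels below Paz Gupta, and Nikhil Jones is 2 levels below Paz Gupta (their lowest common manager). The shortest path runs up from Victor Yilmaz to Paz Gupta and back down to Nikhil Jones: 2 + 2 = 4 links.

4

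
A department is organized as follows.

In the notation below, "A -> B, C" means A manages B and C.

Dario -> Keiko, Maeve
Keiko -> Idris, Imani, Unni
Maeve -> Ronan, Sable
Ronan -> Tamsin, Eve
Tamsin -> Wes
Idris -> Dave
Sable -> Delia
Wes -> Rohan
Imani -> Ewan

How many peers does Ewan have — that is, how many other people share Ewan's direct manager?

Ewan reports to Imani, and Imani has no other direct reports. Ewan has 0 peers.

0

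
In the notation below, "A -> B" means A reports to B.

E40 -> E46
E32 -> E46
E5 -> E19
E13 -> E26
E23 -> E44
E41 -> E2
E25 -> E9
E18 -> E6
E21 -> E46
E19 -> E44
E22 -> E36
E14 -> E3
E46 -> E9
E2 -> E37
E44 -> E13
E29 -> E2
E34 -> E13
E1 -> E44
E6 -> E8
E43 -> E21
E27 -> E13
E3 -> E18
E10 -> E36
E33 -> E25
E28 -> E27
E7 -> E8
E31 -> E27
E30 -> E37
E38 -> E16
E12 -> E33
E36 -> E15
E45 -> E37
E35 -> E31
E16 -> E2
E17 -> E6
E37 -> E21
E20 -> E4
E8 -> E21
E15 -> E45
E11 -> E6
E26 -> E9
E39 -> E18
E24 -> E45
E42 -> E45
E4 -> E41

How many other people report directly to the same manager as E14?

E14 reports to E3, and E3 has no other direct reports. E14 has 0 peers.

0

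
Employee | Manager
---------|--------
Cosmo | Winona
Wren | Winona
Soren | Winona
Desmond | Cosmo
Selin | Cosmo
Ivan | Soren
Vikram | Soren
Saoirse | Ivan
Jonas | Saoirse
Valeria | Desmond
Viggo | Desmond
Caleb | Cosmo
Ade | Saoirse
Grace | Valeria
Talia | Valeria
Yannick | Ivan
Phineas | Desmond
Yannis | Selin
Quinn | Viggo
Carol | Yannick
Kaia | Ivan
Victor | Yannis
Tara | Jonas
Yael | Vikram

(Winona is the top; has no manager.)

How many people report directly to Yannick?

Yannick directly manages Carol. That is 1 direct report.

1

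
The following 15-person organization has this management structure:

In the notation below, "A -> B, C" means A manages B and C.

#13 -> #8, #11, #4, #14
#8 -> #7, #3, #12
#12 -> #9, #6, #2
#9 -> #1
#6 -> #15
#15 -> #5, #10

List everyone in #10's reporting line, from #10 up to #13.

#10 -> #15 -> #6 -> #12 -> #8 -> #13

#10 reports to #15. #15 reports to #6. #6 reports to #12. #12 reports to #8. #8 reports to #13. #13 is at the top.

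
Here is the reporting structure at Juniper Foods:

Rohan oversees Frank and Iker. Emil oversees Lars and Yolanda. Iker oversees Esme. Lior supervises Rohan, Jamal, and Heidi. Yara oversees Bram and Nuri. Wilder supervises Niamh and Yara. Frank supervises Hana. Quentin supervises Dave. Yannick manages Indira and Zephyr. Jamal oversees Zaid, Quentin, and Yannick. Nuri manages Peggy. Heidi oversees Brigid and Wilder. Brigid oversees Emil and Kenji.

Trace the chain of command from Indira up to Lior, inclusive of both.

Indira reports to Yannick. Yannick reports to Jamal. Jamal reports to Lior. Lior is at the top.

Indira -> Yannick -> Jamal -> Lior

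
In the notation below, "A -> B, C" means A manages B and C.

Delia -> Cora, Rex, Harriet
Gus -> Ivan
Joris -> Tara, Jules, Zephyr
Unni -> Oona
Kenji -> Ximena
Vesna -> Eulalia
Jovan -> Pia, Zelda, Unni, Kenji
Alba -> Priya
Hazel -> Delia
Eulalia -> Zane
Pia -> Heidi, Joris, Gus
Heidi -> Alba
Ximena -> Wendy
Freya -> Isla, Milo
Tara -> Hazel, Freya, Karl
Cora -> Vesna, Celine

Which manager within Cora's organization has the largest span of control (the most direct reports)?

Direct-report counts within Cora's organization: Cora has 2; Vesna has 1; Eulalia has 1. The largest is 2, held by Cora.

Cora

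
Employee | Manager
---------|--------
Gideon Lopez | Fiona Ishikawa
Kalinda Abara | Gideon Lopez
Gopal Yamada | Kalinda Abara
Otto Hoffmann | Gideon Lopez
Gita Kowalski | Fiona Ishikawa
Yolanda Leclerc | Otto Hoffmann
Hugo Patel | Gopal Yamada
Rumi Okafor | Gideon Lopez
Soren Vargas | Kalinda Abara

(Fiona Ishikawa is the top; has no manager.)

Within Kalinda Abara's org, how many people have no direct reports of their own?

2

The people in Kalinda Abara's organization with no one reporting to them are Soren Vargas, Hugo Patel. That is 2.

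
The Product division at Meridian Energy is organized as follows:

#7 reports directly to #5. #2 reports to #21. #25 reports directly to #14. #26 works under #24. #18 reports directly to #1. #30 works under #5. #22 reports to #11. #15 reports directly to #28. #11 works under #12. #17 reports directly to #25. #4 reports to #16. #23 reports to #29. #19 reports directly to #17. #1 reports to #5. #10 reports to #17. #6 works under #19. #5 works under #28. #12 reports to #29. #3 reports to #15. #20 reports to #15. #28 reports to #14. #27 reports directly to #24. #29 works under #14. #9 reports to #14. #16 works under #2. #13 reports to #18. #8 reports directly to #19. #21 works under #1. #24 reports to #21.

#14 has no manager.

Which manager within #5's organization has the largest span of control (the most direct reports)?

#5

Direct-report counts within #5's organization: #5 has 3; #1 has 2; #18 has 1; #21 has 2; #24 has 2; #2 has 1; #16 has 1. The largest is 3, held by #5.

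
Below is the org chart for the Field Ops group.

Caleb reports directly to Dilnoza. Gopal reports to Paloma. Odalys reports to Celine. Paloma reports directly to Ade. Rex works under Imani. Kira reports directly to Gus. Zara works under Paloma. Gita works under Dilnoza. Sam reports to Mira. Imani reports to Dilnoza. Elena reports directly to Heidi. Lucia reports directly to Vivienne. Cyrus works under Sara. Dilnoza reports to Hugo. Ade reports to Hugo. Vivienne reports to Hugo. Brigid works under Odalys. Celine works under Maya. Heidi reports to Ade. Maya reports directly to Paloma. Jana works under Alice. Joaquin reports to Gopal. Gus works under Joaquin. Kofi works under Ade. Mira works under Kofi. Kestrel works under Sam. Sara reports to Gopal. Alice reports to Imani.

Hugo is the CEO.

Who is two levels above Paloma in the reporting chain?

Paloma reports to Ade, and Ade reports to Hugo. So Paloma's skip-level manager is Hugo.

Hugo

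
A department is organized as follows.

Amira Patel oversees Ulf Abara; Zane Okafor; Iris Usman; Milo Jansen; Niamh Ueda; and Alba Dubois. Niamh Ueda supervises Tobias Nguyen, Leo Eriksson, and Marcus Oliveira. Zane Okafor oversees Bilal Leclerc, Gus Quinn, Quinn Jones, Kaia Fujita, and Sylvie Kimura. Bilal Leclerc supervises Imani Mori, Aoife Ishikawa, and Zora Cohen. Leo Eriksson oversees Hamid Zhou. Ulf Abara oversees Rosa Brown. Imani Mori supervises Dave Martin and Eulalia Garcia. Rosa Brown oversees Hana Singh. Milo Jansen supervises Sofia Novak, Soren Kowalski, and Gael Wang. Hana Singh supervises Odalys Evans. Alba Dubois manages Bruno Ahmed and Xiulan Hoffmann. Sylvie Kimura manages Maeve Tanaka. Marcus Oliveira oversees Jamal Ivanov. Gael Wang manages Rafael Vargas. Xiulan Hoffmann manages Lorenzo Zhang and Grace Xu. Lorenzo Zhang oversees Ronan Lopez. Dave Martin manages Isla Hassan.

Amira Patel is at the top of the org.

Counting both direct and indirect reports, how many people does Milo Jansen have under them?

4

Milo Jansen directly manages Sofia Novak, Soren Kowalski, Gael Wang. Sofia Novak has no reports. Soren Kowalski has no reports. Under Gael Wang: Rafael Vargas (1). So Milo Jansen's organization is 3 direct reports plus everyone under them: 1 + 1 + 2 = 4.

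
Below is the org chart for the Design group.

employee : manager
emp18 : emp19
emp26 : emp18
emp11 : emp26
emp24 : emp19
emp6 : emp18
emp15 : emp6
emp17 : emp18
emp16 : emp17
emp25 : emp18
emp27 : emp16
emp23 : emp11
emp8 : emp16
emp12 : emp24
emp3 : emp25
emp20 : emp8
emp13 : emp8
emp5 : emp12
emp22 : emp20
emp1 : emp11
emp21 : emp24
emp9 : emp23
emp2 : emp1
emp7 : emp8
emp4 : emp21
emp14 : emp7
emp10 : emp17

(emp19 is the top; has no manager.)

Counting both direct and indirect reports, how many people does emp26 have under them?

emp26 directly manages emp11. Under emp11: emp1, emp2, emp23, emp9 (4). That's 5 in total.

5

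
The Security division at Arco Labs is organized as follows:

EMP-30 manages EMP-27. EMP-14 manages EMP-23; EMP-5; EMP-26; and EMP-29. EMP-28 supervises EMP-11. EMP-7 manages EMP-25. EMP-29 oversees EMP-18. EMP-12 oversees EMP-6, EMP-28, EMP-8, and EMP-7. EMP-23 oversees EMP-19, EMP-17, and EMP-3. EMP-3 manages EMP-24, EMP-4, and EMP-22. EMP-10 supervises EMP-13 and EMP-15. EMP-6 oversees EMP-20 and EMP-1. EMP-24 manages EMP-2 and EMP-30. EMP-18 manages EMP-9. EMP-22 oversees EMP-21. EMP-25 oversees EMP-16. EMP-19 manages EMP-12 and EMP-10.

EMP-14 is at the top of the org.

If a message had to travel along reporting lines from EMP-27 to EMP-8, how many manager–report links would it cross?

7

EMP-27 is 4 levels below EMP-23, and EMP-8 is 3 levels below EMP-23 (their lowest common manager). The shortest path runs up from EMP-27 to EMP-23 and back down to EMP-8: 4 + 3 = 7 links.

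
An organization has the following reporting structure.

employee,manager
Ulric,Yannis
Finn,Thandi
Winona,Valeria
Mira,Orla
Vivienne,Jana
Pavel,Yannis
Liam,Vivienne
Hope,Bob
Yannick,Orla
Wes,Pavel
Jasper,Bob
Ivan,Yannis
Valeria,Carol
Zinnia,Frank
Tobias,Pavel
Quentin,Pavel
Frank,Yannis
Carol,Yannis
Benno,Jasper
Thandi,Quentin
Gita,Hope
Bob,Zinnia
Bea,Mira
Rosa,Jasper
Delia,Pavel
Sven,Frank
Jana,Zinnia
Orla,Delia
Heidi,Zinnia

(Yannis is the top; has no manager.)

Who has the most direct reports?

Yannis

Direct-report counts: Yannis has 5; Carol has 1; Valeria has 1; Frank has 2; Zinnia has 3; Jana has 1; Vivienne has 1; Bob has 2; Hope has 1; Jasper has 2; Pavel has 4; Quentin has 1; Thandi has 1; Delia has 1; Orla has 2; Mira has 1. The largest is 5, held by Yannis.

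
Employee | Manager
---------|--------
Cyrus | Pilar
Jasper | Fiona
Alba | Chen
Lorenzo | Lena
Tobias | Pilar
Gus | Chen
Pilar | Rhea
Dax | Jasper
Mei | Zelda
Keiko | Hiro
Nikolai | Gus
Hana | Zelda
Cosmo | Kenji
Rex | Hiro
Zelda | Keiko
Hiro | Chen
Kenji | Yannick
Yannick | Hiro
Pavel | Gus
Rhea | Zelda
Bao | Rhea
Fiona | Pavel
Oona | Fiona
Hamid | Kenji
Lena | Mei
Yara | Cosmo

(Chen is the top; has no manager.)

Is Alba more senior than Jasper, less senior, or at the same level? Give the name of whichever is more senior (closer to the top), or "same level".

Alba

Alba is 1 level below Chen; Jasper is 4. Alba is higher.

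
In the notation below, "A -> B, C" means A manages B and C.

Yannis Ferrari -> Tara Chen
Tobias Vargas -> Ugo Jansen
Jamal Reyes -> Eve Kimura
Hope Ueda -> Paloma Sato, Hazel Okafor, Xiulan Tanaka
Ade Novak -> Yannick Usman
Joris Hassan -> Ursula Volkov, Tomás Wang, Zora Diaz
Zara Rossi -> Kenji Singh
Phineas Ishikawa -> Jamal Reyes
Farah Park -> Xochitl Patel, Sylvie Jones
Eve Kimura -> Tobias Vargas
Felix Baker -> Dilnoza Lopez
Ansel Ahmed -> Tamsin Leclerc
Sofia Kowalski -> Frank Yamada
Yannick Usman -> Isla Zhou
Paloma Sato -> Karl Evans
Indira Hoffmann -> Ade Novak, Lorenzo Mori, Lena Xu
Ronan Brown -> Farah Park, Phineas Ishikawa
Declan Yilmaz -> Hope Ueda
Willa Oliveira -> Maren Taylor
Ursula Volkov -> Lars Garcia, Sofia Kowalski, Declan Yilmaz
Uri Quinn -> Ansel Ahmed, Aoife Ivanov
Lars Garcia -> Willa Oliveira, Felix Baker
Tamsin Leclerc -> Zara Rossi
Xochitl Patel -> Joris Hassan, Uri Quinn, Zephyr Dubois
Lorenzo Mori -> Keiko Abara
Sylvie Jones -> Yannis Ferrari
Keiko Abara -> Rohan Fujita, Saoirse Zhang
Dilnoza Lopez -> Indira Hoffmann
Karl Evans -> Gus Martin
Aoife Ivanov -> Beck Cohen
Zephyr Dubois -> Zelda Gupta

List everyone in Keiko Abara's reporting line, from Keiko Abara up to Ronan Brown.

Keiko Abara -> Lorenzo Mori -> Indira Hoffmann -> Dilnoza Lopez -> Felix Baker -> Lars Garcia -> Ursula Volkov -> Joris Hassan -> Xochitl Patel -> Farah Park -> Ronan Brown

Keiko Abara reports to Lorenzo Mori. Lorenzo Mori reports to Indira Hoffmann. Indira Hoffmann reports to Dilnoza Lopez. Dilnoza Lopez reports to Felix Baker. Felix Baker reports to Lars Garcia. Lars Garcia reports to Ursula Volkov. Ursula Volkov reports to Joris Hassan. Joris Hassan reports to Xochitl Patel. Xochitl Patel reports to Farah Park. Farah Park reports to Ronan Brown. Ronan Brown is at the top.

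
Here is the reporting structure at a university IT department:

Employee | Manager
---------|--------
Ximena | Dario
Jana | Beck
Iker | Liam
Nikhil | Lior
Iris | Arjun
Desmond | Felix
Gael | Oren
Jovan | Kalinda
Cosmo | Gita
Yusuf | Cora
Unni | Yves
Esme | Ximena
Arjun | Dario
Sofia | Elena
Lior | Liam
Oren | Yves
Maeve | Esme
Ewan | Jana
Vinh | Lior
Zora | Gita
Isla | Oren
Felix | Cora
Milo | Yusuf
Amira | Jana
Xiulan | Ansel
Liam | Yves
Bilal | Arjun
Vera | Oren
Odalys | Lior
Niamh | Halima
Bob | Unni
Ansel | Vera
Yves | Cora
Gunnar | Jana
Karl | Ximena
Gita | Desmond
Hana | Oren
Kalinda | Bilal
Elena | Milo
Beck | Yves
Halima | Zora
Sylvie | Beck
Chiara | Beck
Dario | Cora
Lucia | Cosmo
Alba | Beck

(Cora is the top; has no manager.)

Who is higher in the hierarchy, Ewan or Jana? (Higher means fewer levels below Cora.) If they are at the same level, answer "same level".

Jana

Ewan is 4 levels below Cora; Jana is 3. Jana is higher.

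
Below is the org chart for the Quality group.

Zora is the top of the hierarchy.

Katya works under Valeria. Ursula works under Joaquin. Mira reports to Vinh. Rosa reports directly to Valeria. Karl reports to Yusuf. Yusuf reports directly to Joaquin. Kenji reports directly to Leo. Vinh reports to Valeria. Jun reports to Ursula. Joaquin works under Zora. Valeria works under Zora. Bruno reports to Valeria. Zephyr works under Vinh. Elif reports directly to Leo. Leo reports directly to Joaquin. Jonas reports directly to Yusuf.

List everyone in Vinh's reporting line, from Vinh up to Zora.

Vinh reports to Valeria. Valeria reports to Zora. Zora is at the top.

Vinh -> Valeria -> Zora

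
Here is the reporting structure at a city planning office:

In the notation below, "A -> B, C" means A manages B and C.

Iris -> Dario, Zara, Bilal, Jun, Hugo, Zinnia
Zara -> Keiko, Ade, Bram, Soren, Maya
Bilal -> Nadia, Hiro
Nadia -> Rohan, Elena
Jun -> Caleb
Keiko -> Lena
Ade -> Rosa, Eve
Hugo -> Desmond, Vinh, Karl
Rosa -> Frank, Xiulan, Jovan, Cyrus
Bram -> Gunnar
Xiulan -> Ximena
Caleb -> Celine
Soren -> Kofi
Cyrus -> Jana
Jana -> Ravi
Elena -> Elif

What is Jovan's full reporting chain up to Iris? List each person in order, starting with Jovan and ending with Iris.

Jovan reports to Rosa. Rosa reports to Ade. Ade reports to Zara. Zara reports to Iris. Iris is at the top.

Jovan -> Rosa -> Ade -> Zara -> Iris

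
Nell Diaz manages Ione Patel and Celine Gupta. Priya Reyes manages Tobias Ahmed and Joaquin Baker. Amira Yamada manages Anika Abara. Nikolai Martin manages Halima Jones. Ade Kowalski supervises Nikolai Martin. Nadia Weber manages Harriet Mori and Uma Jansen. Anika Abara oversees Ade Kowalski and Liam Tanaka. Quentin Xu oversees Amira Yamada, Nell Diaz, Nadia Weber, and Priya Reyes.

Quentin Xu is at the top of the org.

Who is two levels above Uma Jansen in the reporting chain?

Uma Jansen reports to Nadia Weber, and Nadia Weber reports to Quentin Xu. So Uma Jansen's skip-level manager is Quentin Xu.

Quentin Xu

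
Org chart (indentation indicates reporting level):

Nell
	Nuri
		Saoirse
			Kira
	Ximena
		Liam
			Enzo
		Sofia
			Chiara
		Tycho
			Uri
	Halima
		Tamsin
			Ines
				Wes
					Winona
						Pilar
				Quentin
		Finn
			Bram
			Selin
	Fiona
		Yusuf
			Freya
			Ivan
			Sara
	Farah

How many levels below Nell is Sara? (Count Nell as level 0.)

3

Chain from Sara up to Nell: Sara → Yusuf → Fiona → Nell. That is 3 steps up, so Sara is 3 levels below Nell.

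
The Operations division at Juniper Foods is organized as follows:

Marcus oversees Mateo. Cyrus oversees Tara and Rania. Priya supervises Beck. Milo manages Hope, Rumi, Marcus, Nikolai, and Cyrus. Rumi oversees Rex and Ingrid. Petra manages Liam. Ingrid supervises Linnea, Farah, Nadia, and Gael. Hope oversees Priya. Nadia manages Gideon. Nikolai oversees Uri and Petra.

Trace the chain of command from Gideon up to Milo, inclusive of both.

Gideon -> Nadia -> Ingrid -> Rumi -> Milo

Gideon reports to Nadia. Nadia reports to Ingrid. Ingrid reports to Rumi. Rumi reports to Milo. Milo is at the top.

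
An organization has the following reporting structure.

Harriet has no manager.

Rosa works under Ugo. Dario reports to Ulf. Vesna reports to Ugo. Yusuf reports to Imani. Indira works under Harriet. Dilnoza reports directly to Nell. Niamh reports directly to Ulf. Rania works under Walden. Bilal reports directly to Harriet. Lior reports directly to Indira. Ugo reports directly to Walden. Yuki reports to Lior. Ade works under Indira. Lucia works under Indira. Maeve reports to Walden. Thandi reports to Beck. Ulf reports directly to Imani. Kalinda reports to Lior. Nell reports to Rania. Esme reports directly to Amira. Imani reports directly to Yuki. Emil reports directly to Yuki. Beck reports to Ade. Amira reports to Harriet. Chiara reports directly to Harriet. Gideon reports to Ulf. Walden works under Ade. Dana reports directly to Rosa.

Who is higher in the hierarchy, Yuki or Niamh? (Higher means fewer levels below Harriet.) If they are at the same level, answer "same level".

Yuki

Yuki is 3 levels below Harriet; Niamh is 6. Yuki is higher.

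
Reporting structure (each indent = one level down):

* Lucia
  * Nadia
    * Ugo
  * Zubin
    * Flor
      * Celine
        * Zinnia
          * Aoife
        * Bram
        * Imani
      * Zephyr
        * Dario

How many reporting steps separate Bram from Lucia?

4

Chain from Bram up to Lucia: Bram → Celine → Flor → Zubin → Lucia. That is 4 steps up, so Bram is 4 levels below Lucia.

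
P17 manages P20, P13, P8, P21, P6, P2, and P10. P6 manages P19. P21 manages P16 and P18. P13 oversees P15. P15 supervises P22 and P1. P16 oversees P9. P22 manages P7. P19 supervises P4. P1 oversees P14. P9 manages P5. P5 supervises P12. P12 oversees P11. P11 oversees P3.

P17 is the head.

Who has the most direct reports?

Direct-report counts: P17 has 7; P13 has 1; P15 has 2; P1 has 1; P22 has 1; P21 has 2; P16 has 1; P9 has 1; P5 has 1; P12 has 1; P11 has 1; P6 has 1; P19 has 1. The largest is 7, held by P17.

P17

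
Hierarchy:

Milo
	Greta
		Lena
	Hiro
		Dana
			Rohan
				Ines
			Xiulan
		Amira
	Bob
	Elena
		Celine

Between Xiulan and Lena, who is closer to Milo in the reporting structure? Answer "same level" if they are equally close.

Lena

Xiulan is 3 levels below Milo; Lena is 2. Lena is higher.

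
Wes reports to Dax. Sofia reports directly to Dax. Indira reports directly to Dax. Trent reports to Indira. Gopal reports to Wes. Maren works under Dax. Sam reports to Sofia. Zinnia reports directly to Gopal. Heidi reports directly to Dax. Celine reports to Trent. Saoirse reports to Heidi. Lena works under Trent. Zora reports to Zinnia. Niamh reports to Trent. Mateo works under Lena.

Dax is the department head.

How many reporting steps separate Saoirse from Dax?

Chain from Saoirse up to Dax: Saoirse → Heidi → Dax. That is 2 steps up, so Saoirse is 2 levels below Dax.

2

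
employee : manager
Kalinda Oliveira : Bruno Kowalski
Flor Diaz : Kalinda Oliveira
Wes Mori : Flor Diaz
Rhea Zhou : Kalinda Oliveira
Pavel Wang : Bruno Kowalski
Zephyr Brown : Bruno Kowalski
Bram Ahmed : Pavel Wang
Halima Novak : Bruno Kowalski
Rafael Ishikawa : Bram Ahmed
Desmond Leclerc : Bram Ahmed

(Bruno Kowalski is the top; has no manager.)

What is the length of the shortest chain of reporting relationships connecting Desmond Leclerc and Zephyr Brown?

Desmond Leclerc is 3 levels below Bruno Kowalski, and Zephyr Brown is 1 level below Bruno Kowalski (their lowest common manager). The shortest path runs up from Desmond Leclerc to Bruno Kowalski and back down to Zephyr Brown: 3 + 1 = 4 links.

4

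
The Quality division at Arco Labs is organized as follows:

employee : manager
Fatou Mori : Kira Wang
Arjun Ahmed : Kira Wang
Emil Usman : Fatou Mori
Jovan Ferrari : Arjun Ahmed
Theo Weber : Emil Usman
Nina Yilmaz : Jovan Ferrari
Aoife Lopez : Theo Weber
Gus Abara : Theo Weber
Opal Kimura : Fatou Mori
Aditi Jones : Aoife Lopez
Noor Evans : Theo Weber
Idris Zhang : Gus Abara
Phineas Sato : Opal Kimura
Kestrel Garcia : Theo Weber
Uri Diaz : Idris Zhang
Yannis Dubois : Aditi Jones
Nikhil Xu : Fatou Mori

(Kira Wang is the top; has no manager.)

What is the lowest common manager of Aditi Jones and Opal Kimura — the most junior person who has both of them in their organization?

Fatou Mori

Aditi Jones's chain of managers is Aoife Lopez, Theo Weber, Emil Usman, Fatou Mori, Kira Wang. Opal Kimura's chain of managers is Fatou Mori, Kira Wang. The first manager that appears in both chains is Fatou Mori.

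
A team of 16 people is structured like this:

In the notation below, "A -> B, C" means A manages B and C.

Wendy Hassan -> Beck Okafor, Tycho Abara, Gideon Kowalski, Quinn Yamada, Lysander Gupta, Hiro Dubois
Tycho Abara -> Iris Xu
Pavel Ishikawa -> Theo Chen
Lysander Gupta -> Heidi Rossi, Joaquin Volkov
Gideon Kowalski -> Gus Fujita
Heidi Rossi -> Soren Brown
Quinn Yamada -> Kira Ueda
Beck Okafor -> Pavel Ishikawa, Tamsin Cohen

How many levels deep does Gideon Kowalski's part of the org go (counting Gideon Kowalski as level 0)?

1

The longest chain under Gideon Kowalski runs Gideon Kowalski → Gus Fujita, which is 1 level below Gideon Kowalski.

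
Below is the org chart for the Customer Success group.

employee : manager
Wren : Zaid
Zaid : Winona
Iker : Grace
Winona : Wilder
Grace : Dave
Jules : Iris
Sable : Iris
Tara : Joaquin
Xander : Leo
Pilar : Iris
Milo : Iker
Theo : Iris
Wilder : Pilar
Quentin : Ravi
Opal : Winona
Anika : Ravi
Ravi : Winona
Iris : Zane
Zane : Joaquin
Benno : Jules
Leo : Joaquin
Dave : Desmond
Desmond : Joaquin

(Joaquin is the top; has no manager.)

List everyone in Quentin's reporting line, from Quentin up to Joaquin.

Quentin reports to Ravi. Ravi reports to Winona. Winona reports to Wilder. Wilder reports to Pilar. Pilar reports to Iris. Iris reports to Zane. Zane reports to Joaquin. Joaquin is at the top.

Quentin -> Ravi -> Winona -> Wilder -> Pilar -> Iris -> Zane -> Joaquin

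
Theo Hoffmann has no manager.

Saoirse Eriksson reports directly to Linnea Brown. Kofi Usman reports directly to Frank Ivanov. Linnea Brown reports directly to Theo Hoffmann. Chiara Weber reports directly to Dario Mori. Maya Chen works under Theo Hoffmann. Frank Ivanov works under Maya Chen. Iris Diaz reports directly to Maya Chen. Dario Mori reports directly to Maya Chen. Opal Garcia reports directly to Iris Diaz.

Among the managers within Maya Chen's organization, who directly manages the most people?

Direct-report counts within Maya Chen's organization: Maya Chen has 3; Iris Diaz has 1; Dario Mori has 1; Frank Ivanov has 1. The largest is 3, held by Maya Chen.

Maya Chen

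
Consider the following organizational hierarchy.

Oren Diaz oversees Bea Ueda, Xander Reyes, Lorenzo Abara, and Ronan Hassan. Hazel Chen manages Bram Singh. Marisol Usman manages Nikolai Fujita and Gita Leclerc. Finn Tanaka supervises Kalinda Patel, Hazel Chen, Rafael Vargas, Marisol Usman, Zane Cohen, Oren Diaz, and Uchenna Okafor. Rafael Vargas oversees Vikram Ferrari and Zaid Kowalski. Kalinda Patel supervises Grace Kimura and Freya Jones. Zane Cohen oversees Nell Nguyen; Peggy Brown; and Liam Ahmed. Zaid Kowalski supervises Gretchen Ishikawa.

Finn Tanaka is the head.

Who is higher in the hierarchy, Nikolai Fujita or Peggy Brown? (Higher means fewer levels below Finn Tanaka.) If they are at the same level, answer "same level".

Both Nikolai Fujita and Peggy Brown are 2 levels below Finn Tanaka.

same level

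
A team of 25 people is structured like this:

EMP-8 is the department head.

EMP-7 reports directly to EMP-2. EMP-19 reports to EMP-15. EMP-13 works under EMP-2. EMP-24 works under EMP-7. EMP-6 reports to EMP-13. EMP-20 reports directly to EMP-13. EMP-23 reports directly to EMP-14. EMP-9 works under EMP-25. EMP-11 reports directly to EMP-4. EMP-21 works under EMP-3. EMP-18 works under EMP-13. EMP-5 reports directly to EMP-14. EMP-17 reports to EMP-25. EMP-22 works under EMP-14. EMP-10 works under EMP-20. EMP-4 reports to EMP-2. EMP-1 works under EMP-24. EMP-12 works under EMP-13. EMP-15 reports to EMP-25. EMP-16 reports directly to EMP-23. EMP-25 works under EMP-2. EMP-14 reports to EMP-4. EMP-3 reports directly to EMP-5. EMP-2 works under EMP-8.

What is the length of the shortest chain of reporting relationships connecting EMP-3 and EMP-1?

7

EMP-3 is 4 levels below EMP-2, and EMP-1 is 3 levels below EMP-2 (their lowest common manager). The shortest path runs up from EMP-3 to EMP-2 and back down to EMP-1: 4 + 3 = 7 links.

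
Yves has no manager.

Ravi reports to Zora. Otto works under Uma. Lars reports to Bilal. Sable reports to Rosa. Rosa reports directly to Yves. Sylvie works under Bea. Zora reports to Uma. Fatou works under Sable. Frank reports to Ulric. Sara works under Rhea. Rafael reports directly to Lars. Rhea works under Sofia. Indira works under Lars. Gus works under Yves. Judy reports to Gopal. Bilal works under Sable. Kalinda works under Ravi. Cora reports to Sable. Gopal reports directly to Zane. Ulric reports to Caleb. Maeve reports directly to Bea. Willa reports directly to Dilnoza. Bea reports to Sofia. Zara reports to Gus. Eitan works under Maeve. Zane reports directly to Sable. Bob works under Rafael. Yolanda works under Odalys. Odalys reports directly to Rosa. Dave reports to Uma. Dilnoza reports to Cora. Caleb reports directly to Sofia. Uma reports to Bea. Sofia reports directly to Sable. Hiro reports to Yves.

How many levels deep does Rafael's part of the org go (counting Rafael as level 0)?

1

The longest chain under Rafael runs Rafael → Bob, which is 1 level below Rafael.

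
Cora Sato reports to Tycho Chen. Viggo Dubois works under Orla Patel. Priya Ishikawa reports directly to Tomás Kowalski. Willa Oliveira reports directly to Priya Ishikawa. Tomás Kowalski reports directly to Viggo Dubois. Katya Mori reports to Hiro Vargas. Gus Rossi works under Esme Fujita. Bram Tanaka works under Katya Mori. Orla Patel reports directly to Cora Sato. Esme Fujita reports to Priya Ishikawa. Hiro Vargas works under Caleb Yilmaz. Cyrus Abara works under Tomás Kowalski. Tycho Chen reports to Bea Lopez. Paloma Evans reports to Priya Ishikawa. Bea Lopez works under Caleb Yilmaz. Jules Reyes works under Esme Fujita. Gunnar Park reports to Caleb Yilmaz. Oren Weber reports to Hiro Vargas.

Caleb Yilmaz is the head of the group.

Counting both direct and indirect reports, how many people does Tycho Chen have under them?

11

Tycho Chen directly manages Cora Sato. Under Cora Sato: Orla Patel, Viggo Dubois, Tomás Kowalski, Cyrus Abara, Priya Ishikawa, Paloma Evans, Willa Oliveira, Esme Fujita, Gus Rossi, Jules Reyes (10). That's 11 in total.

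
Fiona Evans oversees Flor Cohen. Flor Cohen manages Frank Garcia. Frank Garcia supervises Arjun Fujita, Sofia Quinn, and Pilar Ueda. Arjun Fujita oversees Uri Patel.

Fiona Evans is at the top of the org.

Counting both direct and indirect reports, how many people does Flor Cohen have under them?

5

Flor Cohen directly manages Frank Garcia. Under Frank Garcia: Pilar Ueda, Sofia Quinn, Arjun Fujita, Uri Patel (4). That's 5 in total.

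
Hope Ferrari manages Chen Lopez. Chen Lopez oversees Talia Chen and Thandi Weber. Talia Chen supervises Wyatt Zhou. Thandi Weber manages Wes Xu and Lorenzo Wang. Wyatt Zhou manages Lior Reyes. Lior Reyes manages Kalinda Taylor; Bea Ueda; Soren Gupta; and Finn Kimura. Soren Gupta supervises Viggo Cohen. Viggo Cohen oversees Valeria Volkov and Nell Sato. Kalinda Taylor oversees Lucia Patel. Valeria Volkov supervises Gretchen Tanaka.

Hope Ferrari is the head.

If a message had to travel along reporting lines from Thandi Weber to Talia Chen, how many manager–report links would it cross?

Thandi Weber is 1 level below Chen Lopez, and Talia Chen is 1 level below Chen Lopez (their lowest common manager). The shortest path runs up from Thandi Weber to Chen Lopez and back down to Talia Chen: 1 + 1 = 2 links.

2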